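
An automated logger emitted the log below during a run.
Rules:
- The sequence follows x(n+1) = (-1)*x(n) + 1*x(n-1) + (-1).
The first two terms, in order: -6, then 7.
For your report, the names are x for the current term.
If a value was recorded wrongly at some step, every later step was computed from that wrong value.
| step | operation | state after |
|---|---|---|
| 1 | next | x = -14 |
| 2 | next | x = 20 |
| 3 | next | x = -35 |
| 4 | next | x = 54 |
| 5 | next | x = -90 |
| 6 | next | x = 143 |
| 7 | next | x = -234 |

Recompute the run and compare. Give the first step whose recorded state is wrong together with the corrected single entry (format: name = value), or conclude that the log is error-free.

no error

1. x = -1*(7) + (1)*(-6) + (-1) = -14 (confirmed correct)
2. x = -1*(-14) + (1)*(7) + (-1) = 20 (no discrepancy)
3. x = -1*(20) + (1)*(-14) + (-1) = -35 (agrees with the log)
4. x = -1*(-35) + (1)*(20) + (-1) = 54 (confirmed correct)
5. x = -1*(54) + (1)*(-35) + (-1) = -90 (no discrepancy)
6. x = -1*(-90) + (1)*(54) + (-1) = 143 (confirmed correct)
7. x = -1*(143) + (1)*(-90) + (-1) = -234 (confirmed correct)
Nothing is out of place; the run is error-free.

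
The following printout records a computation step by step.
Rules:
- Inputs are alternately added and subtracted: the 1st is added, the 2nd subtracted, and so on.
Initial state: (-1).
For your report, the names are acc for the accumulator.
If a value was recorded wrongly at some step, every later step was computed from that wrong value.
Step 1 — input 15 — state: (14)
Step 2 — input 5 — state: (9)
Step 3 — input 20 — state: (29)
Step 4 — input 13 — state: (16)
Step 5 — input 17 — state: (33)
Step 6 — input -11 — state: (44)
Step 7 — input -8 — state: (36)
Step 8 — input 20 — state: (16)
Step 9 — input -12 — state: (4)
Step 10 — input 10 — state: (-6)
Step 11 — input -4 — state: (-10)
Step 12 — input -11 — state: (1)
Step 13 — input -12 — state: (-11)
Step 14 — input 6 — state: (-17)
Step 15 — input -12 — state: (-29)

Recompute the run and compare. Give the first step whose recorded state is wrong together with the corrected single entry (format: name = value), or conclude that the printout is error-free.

no error

1. acc = -1 + 15 = 14 (exactly as logged)
2. acc = 14 - 5 = 9 (verified)
3. acc = 9 + 20 = 29 (exactly as logged)
4. acc = 29 - 13 = 16 (confirmed correct)
5. acc = 16 + 17 = 33 (confirmed correct)
6. acc = 33 - -11 = 44 (agrees with the printout)
7. acc = 44 + -8 = 36 (verified)
8. acc = 36 - 20 = 16 (checks out)
9. acc = 16 + -12 = 4 (confirmed correct)
10. acc = 4 - 10 = -6 (agrees with the printout)
11. acc = -6 + -4 = -10 (exactly as logged)
12. acc = -10 - -11 = 1 (no discrepancy)
13. acc = 1 + -12 = -11 (verified)
14. acc = -11 - 6 = -17 (in agreement)
15. acc = -17 + -12 = -29 (in agreement)
Each recorded entry agrees with the recomputation.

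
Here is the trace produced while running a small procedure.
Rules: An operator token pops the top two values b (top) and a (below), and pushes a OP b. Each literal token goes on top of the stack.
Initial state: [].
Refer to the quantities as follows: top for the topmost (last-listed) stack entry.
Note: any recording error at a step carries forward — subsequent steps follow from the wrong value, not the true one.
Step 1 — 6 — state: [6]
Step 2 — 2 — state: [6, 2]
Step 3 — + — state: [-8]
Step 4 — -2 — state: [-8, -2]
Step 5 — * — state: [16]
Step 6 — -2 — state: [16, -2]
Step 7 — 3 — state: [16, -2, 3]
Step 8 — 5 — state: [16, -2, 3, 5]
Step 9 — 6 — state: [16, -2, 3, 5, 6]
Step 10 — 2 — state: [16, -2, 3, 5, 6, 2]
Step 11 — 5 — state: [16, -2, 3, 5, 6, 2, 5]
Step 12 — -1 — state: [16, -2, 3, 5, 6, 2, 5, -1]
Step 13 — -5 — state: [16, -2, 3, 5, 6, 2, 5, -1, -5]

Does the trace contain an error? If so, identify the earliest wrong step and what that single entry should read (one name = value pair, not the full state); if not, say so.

Step 1: push 6: top = 6 — verified.
Step 2: push 2: top = 2 — agrees with the trace.
Step 3: 6 + 2 = 8 — first mismatch against the trace.
The audit stops at step 3: the recorded entry is wrong and should be top = 8.

step 3, top = 8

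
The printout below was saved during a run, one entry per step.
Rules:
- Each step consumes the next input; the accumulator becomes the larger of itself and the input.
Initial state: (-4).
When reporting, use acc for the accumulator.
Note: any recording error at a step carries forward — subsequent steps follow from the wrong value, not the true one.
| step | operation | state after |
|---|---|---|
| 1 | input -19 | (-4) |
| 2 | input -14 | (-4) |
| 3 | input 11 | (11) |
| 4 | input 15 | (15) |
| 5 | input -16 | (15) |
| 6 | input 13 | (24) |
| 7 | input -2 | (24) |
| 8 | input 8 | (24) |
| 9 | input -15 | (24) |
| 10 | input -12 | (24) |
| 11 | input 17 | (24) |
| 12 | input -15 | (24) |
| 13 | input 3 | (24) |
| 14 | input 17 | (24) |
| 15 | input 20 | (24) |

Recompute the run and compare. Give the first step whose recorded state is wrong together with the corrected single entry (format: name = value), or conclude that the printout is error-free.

Step 1: acc = max(-4, -19) = -4 — exactly as logged.
Step 2: acc = max(-4, -14) = -4 — same as recorded.
Step 3: acc = max(-4, 11) = 11 — in agreement.
Step 4: acc = max(11, 15) = 15 — in agreement.
Step 5: acc = max(15, -16) = 15 — exactly as logged.
Step 6: acc = max(15, 13) = 15 — the printout has a different value.
So the first discrepancy is step 6, where the right value is acc = 15.

step 6, acc = 15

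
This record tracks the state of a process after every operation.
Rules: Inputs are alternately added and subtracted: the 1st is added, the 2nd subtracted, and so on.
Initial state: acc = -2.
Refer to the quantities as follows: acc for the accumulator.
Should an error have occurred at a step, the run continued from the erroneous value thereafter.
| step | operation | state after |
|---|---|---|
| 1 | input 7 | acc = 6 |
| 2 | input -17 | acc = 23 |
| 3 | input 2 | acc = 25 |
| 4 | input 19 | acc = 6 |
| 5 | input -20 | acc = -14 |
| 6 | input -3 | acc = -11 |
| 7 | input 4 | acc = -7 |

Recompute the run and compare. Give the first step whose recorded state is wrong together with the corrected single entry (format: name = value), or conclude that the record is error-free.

step 1, acc = 5

Recomputing the run from the initial state:
step 1: acc = 5
step 2: acc = 22
step 3: acc = 24
step 4: acc = 5
step 5: acc = -15
step 6: acc = -12
step 7: acc = -8
The first disagreement with the record is at step 1, where the value should be acc = 5.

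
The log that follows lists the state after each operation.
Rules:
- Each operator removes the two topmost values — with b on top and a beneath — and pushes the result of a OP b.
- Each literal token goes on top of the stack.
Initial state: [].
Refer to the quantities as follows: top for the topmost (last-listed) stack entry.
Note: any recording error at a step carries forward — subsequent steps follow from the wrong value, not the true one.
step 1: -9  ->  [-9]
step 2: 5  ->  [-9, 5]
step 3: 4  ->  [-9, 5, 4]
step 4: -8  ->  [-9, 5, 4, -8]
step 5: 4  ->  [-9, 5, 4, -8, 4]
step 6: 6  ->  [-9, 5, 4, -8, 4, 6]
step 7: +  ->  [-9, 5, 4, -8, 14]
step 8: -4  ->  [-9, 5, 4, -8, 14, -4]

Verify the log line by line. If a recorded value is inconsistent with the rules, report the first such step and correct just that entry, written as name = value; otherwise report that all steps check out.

Recomputing the run from the initial state:
step 1: [-9]
step 2: [-9, 5]
step 3: [-9, 5, 4]
step 4: [-9, 5, 4, -8]
step 5: [-9, 5, 4, -8, 4]
step 6: [-9, 5, 4, -8, 4, 6]
step 7: [-9, 5, 4, -8, 10]
step 8: [-9, 5, 4, -8, 10, -4]
The first disagreement with the log is at step 7, where the value should be top = 10.

step 7, top = 10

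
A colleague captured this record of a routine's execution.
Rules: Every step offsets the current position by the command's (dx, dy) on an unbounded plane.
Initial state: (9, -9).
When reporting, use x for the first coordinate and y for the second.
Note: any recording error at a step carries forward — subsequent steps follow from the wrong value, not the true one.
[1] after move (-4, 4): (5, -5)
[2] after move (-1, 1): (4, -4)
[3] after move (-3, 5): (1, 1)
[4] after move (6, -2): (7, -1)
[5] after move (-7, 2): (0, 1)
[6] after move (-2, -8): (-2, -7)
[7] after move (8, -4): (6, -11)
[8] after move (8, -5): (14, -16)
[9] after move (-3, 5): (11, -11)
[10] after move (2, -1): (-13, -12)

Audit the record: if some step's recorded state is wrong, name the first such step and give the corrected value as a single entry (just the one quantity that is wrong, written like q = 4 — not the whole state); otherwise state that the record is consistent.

1. x = 9 + (-4) = 5, y = -9 + (4) = -5 (same as recorded)
2. x = 5 + (-1) = 4, y = -5 + (1) = -4 (confirmed correct)
3. x = 4 + (-3) = 1, y = -4 + (5) = 1 (agrees with the record)
4. x = 1 + (6) = 7, y = 1 + (-2) = -1 (agrees with the record)
5. x = 7 + (-7) = 0, y = -1 + (2) = 1 (agrees with the record)
6. x = 0 + (-2) = -2, y = 1 + (-8) = -7 (confirmed correct)
7. x = -2 + (8) = 6, y = -7 + (-4) = -11 (consistent with the record)
8. x = 6 + (8) = 14, y = -11 + (-5) = -16 (confirmed correct)
9. x = 14 + (-3) = 11, y = -16 + (5) = -11 (in agreement)
10. x = 11 + (2) = 13, y = -11 + (-1) = -12 (the entry is off here)
Conclusion: step 10 carries the first error; the entry should be x = 13.

step 10, x = 13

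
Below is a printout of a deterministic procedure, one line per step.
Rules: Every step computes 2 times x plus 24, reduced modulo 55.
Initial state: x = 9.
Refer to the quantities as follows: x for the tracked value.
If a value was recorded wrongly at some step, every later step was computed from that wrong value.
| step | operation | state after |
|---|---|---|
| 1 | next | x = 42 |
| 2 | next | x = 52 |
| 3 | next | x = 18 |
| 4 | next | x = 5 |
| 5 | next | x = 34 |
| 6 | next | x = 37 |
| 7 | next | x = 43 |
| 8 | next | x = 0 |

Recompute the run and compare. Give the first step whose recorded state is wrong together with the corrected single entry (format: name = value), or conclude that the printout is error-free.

Step 1: x = (2*9 + 24) mod 55 = 42 — verified.
Step 2: x = (2*42 + 24) mod 55 = 53 — the printout disagrees here.
First incorrect step: 2; the correct value is x = 53.

step 2, x = 53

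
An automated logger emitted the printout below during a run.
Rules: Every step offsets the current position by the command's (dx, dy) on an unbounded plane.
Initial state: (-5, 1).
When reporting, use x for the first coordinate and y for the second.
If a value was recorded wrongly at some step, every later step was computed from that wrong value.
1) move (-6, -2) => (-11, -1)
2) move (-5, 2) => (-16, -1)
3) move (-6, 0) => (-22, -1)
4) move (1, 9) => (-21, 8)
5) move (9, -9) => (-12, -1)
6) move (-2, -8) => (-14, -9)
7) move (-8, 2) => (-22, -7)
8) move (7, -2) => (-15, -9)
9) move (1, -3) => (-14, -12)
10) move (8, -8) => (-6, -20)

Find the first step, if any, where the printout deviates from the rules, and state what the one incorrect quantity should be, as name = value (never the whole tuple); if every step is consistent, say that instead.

step 2, y = 1

Recomputing the run from the initial state:
step 1: x = -11, y = -1
step 2: x = -16, y = 1
step 3: x = -22, y = 1
step 4: x = -21, y = 10
step 5: x = -12, y = 1
step 6: x = -14, y = -7
step 7: x = -22, y = -5
step 8: x = -15, y = -7
step 9: x = -14, y = -10
step 10: x = -6, y = -18
The first disagreement with the printout is at step 2, where the value should be y = 1.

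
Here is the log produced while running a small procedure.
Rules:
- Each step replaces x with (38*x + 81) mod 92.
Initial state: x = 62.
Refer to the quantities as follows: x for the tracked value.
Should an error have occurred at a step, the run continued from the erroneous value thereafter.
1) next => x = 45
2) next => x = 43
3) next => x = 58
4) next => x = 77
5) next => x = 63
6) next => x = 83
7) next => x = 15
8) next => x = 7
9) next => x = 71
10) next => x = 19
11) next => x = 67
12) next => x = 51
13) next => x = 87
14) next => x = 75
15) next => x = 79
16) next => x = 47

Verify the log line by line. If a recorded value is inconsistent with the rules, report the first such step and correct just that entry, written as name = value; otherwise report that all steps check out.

Recomputing the run from the initial state:
step 1: x = 45
step 2: x = 43
step 3: x = 59
step 4: x = 23
step 5: x = 35
step 6: x = 31
step 7: x = 63
step 8: x = 83
step 9: x = 15
step 10: x = 7
step 11: x = 71
step 12: x = 19
step 13: x = 67
step 14: x = 51
step 15: x = 87
step 16: x = 75
The first disagreement with the log is at step 3, where the value should be x = 59.

step 3, x = 59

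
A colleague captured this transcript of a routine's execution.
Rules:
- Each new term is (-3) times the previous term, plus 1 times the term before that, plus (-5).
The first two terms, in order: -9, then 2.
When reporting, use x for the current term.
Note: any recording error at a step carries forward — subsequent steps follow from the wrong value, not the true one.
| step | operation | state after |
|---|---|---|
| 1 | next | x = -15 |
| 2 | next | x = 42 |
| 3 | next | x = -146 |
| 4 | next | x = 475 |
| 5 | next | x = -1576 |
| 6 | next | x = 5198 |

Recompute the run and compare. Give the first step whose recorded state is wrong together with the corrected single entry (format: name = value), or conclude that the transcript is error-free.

step 1: x = -3*(2) + (1)*(-9) + (-5) = -20 -> this is not what the transcript shows
That makes step 1 the first incorrect line — x = -20 is what it should show.

step 1, x = -20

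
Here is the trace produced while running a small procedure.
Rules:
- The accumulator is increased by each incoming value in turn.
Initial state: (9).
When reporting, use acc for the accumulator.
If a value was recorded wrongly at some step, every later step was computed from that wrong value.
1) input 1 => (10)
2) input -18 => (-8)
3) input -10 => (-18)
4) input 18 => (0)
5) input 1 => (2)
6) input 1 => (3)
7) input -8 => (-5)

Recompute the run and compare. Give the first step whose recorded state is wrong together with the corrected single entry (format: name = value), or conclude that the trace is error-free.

step 5, acc = 1

step 1: acc = 9 + 1 = 10 -> exactly as logged
step 2: acc = 10 + -18 = -8 -> checks out
step 3: acc = -8 + -10 = -18 -> same as recorded
step 4: acc = -18 + 18 = 0 -> consistent with the trace
step 5: acc = 0 + 1 = 1 -> the recorded entry deviates here
That makes step 5 the first incorrect line — acc = 1 is what it should show.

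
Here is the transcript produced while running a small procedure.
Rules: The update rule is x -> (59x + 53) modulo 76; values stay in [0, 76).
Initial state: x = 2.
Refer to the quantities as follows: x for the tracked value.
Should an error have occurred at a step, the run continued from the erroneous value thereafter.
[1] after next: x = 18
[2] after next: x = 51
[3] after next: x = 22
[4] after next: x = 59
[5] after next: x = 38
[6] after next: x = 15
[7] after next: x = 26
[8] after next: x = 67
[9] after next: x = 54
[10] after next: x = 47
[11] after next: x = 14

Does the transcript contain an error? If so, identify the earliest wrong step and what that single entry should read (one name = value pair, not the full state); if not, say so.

1. x = (59*2 + 53) mod 76 = 19 (the recorded entry deviates here)
The audit stops at step 1: the recorded entry is wrong and should be x = 19.

step 1, x = 19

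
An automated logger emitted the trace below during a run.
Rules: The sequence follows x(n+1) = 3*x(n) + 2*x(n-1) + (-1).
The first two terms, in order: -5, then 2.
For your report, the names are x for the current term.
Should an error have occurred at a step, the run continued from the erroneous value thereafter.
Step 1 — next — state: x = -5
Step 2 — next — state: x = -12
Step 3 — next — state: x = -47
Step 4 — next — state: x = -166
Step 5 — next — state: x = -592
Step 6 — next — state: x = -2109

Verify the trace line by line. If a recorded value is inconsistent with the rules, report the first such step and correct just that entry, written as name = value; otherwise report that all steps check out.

Recomputing the run from the initial state:
step 1: x = -5
step 2: x = -12
step 3: x = -47
step 4: x = -166
step 5: x = -593
step 6: x = -2112
The first disagreement with the trace is at step 5, where the value should be x = -593.

step 5, x = -593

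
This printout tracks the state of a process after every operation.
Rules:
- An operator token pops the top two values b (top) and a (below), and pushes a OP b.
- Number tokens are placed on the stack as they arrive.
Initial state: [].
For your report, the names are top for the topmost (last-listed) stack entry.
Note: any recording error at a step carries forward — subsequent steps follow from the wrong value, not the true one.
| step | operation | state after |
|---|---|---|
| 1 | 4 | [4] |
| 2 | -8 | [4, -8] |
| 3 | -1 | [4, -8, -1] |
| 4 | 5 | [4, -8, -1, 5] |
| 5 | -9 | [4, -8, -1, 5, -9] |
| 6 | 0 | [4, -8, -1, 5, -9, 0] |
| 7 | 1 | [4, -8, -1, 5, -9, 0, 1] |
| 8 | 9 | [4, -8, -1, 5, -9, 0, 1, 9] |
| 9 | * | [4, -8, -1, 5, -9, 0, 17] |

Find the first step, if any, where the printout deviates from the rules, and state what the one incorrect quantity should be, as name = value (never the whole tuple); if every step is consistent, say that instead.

step 9, top = 9

Step 1: push 4: top = 4 — confirmed correct.
Step 2: push -8: top = -8 — agrees with the printout.
Step 3: push -1: top = -1 — consistent with the printout.
Step 4: push 5: top = 5 — matches.
Step 5: push -9: top = -9 — in agreement.
Step 6: push 0: top = 0 — checks out.
Step 7: push 1: top = 1 — no discrepancy.
Step 8: push 9: top = 9 — confirmed correct.
Step 9: 1 * 9 = 9 — the recorded entry deviates here.
So the first discrepancy is step 9, where the right value is top = 9.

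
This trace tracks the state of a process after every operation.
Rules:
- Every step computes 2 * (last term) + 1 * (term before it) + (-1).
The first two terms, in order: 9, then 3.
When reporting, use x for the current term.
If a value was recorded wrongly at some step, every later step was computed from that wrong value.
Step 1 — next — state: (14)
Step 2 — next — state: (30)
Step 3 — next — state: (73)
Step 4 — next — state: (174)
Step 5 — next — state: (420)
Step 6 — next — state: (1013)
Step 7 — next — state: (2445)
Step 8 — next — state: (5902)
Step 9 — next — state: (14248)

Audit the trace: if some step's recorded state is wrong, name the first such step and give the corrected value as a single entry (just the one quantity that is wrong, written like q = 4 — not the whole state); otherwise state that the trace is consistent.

step 4, x = 175

Step 1: x = 2*(3) + (1)*(9) + (-1) = 14 — agrees with the trace.
Step 2: x = 2*(14) + (1)*(3) + (-1) = 30 — verified.
Step 3: x = 2*(30) + (1)*(14) + (-1) = 73 — same as recorded.
Step 4: x = 2*(73) + (1)*(30) + (-1) = 175 — the recorded entry deviates here.
First deviation found at step 4; the corrected entry is x = 175.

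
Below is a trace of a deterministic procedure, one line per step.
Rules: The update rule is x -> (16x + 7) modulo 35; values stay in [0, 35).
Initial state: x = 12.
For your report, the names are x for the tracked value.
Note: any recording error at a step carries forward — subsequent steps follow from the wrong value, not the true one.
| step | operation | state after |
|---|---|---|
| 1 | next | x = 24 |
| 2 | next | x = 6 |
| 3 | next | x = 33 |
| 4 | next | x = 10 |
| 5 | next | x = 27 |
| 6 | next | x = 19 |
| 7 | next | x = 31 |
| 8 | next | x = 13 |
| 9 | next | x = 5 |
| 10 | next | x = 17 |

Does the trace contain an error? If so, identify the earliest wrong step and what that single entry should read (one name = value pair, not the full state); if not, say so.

step 1: x = (16*12 + 7) mod 35 = 24 -> checks out
step 2: x = (16*24 + 7) mod 35 = 6 -> verified
step 3: x = (16*6 + 7) mod 35 = 33 -> exactly as logged
step 4: x = (16*33 + 7) mod 35 = 10 -> confirmed correct
step 5: x = (16*10 + 7) mod 35 = 27 -> no discrepancy
step 6: x = (16*27 + 7) mod 35 = 19 -> checks out
step 7: x = (16*19 + 7) mod 35 = 31 -> in agreement
step 8: x = (16*31 + 7) mod 35 = 13 -> matches
step 9: x = (16*13 + 7) mod 35 = 5 -> checks out
step 10: x = (16*5 + 7) mod 35 = 17 -> exactly as logged
Every step is consistent.

no error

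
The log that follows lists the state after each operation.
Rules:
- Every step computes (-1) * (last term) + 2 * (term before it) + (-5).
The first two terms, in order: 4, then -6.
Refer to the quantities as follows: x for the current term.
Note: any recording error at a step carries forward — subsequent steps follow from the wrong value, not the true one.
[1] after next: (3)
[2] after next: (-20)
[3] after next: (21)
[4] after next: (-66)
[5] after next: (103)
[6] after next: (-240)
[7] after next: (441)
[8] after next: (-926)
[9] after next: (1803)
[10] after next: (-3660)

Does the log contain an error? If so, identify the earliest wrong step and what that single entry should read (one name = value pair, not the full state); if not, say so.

step 1, x = 9

Step 1: x = -1*(-6) + (2)*(4) + (-5) = 9 — not what was recorded.
So the first discrepancy is step 1, where the right value is x = 9.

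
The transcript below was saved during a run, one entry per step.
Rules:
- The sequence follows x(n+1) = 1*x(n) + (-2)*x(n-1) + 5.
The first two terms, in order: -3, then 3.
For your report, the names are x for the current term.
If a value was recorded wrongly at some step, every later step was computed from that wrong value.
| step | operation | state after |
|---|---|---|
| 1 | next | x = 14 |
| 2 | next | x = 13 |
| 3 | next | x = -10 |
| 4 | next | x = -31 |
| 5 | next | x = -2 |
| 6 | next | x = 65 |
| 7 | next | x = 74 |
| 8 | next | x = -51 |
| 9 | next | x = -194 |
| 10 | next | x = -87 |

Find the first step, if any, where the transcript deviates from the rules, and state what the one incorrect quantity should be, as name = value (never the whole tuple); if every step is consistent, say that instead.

Recomputing the run from the initial state:
step 1: x = 14
step 2: x = 13
step 3: x = -10
step 4: x = -31
step 5: x = -6
step 6: x = 61
step 7: x = 78
step 8: x = -39
step 9: x = -190
step 10: x = -107
The first disagreement with the transcript is at step 5, where the value should be x = -6.

step 5, x = -6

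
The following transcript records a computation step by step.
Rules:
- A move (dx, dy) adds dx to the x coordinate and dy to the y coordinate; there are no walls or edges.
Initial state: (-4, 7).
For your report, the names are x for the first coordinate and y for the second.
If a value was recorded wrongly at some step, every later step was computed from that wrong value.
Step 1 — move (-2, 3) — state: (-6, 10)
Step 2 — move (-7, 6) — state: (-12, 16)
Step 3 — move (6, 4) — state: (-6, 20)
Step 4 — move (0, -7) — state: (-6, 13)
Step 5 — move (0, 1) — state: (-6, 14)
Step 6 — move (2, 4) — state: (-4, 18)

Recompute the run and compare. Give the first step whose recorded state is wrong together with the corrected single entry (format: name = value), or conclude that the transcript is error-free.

Step 1: x = -4 + (-2) = -6, y = 7 + (3) = 10 — in agreement.
Step 2: x = -6 + (-7) = -13, y = 10 + (6) = 16 — first mismatch against the transcript.
Step 2 is the first one off; corrected, x = -13.

step 2, x = -13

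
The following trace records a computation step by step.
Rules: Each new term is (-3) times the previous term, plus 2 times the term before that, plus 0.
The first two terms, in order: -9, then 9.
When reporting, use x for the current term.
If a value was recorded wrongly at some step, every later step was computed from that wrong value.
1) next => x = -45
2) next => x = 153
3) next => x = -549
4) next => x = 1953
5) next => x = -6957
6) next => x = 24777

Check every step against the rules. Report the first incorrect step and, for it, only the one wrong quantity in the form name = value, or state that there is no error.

no error

step 1: x = -3*(9) + (2)*(-9) + (0) = -45 -> consistent with the trace
step 2: x = -3*(-45) + (2)*(9) + (0) = 153 -> verified
step 3: x = -3*(153) + (2)*(-45) + (0) = -549 -> same as recorded
step 4: x = -3*(-549) + (2)*(153) + (0) = 1953 -> no discrepancy
step 5: x = -3*(1953) + (2)*(-549) + (0) = -6957 -> confirmed correct
step 6: x = -3*(-6957) + (2)*(1953) + (0) = 24777 -> verified
Nothing is out of place; the run is error-free.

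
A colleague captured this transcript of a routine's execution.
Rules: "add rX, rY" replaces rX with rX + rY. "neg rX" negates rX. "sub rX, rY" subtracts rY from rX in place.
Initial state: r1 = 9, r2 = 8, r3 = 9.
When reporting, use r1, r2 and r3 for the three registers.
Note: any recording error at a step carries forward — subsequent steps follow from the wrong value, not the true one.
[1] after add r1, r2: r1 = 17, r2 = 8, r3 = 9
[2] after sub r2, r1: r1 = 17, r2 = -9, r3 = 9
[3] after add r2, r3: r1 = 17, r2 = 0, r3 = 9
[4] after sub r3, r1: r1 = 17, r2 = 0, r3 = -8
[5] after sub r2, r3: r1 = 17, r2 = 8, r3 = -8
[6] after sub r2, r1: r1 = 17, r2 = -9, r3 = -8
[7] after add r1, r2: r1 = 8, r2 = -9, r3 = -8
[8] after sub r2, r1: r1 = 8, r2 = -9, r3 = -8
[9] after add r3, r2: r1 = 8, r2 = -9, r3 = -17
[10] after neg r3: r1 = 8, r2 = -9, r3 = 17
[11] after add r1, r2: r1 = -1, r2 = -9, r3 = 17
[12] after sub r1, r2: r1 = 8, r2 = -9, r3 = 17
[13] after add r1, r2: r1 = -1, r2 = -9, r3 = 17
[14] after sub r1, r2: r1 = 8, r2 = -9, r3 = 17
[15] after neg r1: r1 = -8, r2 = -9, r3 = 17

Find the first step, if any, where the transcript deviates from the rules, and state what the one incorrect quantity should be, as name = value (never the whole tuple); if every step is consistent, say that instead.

step 8, r2 = -17

Recomputing the run from the initial state:
step 1: r1 = 17, r2 = 8, r3 = 9
step 2: r1 = 17, r2 = -9, r3 = 9
step 3: r1 = 17, r2 = 0, r3 = 9
step 4: r1 = 17, r2 = 0, r3 = -8
step 5: r1 = 17, r2 = 8, r3 = -8
step 6: r1 = 17, r2 = -9, r3 = -8
step 7: r1 = 8, r2 = -9, r3 = -8
step 8: r1 = 8, r2 = -17, r3 = -8
step 9: r1 = 8, r2 = -17, r3 = -25
step 10: r1 = 8, r2 = -17, r3 = 25
step 11: r1 = -9, r2 = -17, r3 = 25
step 12: r1 = 8, r2 = -17, r3 = 25
step 13: r1 = -9, r2 = -17, r3 = 25
step 14: r1 = 8, r2 = -17, r3 = 25
step 15: r1 = -8, r2 = -17, r3 = 25
The first disagreement with the transcript is at step 8, where the value should be r2 = -17.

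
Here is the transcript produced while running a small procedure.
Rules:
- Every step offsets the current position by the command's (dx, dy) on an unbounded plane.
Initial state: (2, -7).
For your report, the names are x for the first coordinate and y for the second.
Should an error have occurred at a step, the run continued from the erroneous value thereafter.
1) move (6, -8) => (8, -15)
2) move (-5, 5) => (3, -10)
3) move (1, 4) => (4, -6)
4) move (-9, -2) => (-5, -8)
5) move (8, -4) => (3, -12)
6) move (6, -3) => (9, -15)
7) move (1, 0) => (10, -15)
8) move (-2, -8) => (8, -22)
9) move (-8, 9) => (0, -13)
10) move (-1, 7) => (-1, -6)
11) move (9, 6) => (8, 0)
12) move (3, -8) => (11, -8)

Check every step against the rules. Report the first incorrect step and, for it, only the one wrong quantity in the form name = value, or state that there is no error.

step 8, y = -23

Recomputing the run from the initial state:
step 1: x = 8, y = -15
step 2: x = 3, y = -10
step 3: x = 4, y = -6
step 4: x = -5, y = -8
step 5: x = 3, y = -12
step 6: x = 9, y = -15
step 7: x = 10, y = -15
step 8: x = 8, y = -23
step 9: x = 0, y = -14
step 10: x = -1, y = -7
step 11: x = 8, y = -1
step 12: x = 11, y = -9
The first disagreement with the transcript is at step 8, where the value should be y = -23.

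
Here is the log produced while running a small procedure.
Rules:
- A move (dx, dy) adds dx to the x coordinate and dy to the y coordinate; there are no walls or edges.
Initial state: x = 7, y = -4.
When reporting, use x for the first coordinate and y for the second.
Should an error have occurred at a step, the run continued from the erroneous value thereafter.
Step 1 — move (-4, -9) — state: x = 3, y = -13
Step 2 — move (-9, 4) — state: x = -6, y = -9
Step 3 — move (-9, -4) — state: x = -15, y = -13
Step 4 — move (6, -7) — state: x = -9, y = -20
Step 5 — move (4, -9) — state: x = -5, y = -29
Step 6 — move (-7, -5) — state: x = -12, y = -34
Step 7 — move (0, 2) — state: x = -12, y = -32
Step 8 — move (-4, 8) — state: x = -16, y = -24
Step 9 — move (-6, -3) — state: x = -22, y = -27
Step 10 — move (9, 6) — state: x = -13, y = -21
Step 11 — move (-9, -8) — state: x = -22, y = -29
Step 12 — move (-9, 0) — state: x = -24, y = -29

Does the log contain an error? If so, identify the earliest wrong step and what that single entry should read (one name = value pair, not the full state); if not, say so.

Step 1: x = 7 + (-4) = 3, y = -4 + (-9) = -13 — same as recorded.
Step 2: x = 3 + (-9) = -6, y = -13 + (4) = -9 — confirmed correct.
Step 3: x = -6 + (-9) = -15, y = -9 + (-4) = -13 — checks out.
Step 4: x = -15 + (6) = -9, y = -13 + (-7) = -20 — consistent with the log.
Step 5: x = -9 + (4) = -5, y = -20 + (-9) = -29 — consistent with the log.
Step 6: x = -5 + (-7) = -12, y = -29 + (-5) = -34 — no discrepancy.
Step 7: x = -12 + (0) = -12, y = -34 + (2) = -32 — consistent with the log.
Step 8: x = -12 + (-4) = -16, y = -32 + (8) = -24 — consistent with the log.
Step 9: x = -16 + (-6) = -22, y = -24 + (-3) = -27 — agrees with the log.
Step 10: x = -22 + (9) = -13, y = -27 + (6) = -21 — exactly as logged.
Step 11: x = -13 + (-9) = -22, y = -21 + (-8) = -29 — checks out.
Step 12: x = -22 + (-9) = -31, y = -29 + (0) = -29 — not what was recorded.
First incorrect step: 12; the correct value is x = -31.

step 12, x = -31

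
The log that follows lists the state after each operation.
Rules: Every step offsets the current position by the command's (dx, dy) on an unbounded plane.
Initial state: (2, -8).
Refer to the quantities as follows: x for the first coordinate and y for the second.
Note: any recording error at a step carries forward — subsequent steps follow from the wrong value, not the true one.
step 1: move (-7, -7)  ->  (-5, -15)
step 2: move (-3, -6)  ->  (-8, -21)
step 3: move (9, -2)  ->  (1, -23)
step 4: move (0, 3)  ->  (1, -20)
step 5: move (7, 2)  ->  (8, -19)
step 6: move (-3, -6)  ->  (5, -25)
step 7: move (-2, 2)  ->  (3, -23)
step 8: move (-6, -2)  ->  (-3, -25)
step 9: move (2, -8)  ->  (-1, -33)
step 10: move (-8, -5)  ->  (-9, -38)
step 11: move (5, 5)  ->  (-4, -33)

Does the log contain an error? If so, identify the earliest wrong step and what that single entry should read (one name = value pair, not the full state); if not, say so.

Recomputing the run from the initial state:
step 1: x = -5, y = -15
step 2: x = -8, y = -21
step 3: x = 1, y = -23
step 4: x = 1, y = -20
step 5: x = 8, y = -18
step 6: x = 5, y = -24
step 7: x = 3, y = -22
step 8: x = -3, y = -24
step 9: x = -1, y = -32
step 10: x = -9, y = -37
step 11: x = -4, y = -32
The first disagreement with the log is at step 5, where the value should be y = -18.

step 5, y = -18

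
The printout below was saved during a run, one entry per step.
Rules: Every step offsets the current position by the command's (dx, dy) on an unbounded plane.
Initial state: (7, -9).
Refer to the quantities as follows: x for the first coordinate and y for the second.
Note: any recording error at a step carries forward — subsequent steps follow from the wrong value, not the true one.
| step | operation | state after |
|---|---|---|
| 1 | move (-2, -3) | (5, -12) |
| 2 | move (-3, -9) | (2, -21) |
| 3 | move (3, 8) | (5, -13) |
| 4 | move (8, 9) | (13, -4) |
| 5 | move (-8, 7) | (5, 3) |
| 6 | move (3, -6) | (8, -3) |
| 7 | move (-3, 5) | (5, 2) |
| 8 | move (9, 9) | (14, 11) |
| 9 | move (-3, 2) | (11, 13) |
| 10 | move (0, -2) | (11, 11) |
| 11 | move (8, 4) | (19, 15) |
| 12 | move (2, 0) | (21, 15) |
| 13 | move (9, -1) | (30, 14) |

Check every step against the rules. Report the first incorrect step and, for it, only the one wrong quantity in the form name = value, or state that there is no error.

no error

1. x = 7 + (-2) = 5, y = -9 + (-3) = -12 (agrees with the printout)
2. x = 5 + (-3) = 2, y = -12 + (-9) = -21 (matches)
3. x = 2 + (3) = 5, y = -21 + (8) = -13 (consistent with the printout)
4. x = 5 + (8) = 13, y = -13 + (9) = -4 (confirmed correct)
5. x = 13 + (-8) = 5, y = -4 + (7) = 3 (verified)
6. x = 5 + (3) = 8, y = 3 + (-6) = -3 (verified)
7. x = 8 + (-3) = 5, y = -3 + (5) = 2 (exactly as logged)
8. x = 5 + (9) = 14, y = 2 + (9) = 11 (exactly as logged)
9. x = 14 + (-3) = 11, y = 11 + (2) = 13 (in agreement)
10. x = 11 + (0) = 11, y = 13 + (-2) = 11 (confirmed correct)
11. x = 11 + (8) = 19, y = 11 + (4) = 15 (no discrepancy)
12. x = 19 + (2) = 21, y = 15 + (0) = 15 (consistent with the printout)
13. x = 21 + (9) = 30, y = 15 + (-1) = 14 (verified)
Every step is consistent.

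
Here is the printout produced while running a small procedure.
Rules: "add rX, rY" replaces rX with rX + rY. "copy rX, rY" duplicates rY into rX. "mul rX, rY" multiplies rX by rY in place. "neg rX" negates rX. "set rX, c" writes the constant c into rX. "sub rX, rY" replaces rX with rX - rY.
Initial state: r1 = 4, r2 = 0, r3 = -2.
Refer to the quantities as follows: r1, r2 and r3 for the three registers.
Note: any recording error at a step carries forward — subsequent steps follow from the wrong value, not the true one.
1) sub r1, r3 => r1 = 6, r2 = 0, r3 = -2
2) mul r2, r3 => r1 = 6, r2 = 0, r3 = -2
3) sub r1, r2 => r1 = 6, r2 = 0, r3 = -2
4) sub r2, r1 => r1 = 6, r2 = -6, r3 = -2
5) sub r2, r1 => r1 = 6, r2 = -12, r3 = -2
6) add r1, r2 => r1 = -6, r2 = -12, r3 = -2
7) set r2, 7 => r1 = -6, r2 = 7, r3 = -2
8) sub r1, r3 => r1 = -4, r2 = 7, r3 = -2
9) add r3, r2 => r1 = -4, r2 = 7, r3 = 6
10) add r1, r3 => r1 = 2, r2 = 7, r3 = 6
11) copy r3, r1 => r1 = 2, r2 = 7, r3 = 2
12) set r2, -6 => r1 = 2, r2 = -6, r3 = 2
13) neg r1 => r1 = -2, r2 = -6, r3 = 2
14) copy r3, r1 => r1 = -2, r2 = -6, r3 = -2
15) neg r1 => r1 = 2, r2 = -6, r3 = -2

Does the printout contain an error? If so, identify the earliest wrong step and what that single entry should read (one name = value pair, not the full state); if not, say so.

step 1: r1 = 4 - -2 = 6 -> checks out
step 2: r2 = 0 * -2 = 0 -> matches
step 3: r1 = 6 - 0 = 6 -> verified
step 4: r2 = 0 - 6 = -6 -> same as recorded
step 5: r2 = -6 - 6 = -12 -> checks out
step 6: r1 = 6 + -12 = -6 -> matches
step 7: r2 = 7 -> checks out
step 8: r1 = -6 - -2 = -4 -> checks out
step 9: r3 = -2 + 7 = 5 -> the printout disagrees here
First deviation found at step 9; the corrected entry is r3 = 5.

step 9, r3 = 5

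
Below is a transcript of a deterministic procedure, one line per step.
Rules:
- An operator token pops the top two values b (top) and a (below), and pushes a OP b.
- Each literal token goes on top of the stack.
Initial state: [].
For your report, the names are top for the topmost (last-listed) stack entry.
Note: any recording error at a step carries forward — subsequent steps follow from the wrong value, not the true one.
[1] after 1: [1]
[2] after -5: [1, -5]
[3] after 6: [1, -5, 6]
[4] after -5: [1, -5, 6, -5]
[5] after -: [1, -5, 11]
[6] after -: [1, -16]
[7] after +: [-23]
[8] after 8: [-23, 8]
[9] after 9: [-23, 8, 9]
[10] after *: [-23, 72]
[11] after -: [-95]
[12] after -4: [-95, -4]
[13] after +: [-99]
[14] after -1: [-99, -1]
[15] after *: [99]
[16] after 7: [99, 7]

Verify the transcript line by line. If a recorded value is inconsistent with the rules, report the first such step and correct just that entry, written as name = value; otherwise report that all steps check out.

Recomputing the run from the initial state:
step 1: [1]
step 2: [1, -5]
step 3: [1, -5, 6]
step 4: [1, -5, 6, -5]
step 5: [1, -5, 11]
step 6: [1, -16]
step 7: [-15]
step 8: [-15, 8]
step 9: [-15, 8, 9]
step 10: [-15, 72]
step 11: [-87]
step 12: [-87, -4]
step 13: [-91]
step 14: [-91, -1]
step 15: [91]
step 16: [91, 7]
The first disagreement with the transcript is at step 7, where the value should be top = -15.

step 7, top = -15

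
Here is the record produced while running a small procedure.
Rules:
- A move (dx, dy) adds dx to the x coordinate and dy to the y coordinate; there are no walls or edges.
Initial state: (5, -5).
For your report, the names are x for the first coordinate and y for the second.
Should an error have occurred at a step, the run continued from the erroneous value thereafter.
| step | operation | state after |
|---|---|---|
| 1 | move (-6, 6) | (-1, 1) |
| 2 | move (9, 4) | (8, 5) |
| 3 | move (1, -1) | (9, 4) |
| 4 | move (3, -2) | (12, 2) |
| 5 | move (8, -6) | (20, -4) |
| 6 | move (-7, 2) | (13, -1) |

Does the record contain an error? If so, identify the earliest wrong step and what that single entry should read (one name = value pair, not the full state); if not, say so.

Step 1: x = 5 + (-6) = -1, y = -5 + (6) = 1 — confirmed correct.
Step 2: x = -1 + (9) = 8, y = 1 + (4) = 5 — no discrepancy.
Step 3: x = 8 + (1) = 9, y = 5 + (-1) = 4 — no discrepancy.
Step 4: x = 9 + (3) = 12, y = 4 + (-2) = 2 — no discrepancy.
Step 5: x = 12 + (8) = 20, y = 2 + (-6) = -4 — no discrepancy.
Step 6: x = 20 + (-7) = 13, y = -4 + (2) = -2 — not what was recorded.
The earliest wrong entry is at step 6: it should read y = -2.

step 6, y = -2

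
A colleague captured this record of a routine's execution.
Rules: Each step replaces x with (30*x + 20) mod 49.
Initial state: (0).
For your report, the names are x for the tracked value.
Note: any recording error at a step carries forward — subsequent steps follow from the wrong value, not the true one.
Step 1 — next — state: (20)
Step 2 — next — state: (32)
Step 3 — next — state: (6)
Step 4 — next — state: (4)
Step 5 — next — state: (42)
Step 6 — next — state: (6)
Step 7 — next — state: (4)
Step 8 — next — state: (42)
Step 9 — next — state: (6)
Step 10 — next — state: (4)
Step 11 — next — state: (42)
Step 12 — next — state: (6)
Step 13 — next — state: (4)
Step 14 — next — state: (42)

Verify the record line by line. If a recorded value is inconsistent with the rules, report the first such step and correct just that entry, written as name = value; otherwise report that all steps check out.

step 3, x = 0

1. x = (30*0 + 20) mod 49 = 20 (confirmed correct)
2. x = (30*20 + 20) mod 49 = 32 (confirmed correct)
3. x = (30*32 + 20) mod 49 = 0 (the record has a different value)
The earliest wrong entry is at step 3: it should read x = 0.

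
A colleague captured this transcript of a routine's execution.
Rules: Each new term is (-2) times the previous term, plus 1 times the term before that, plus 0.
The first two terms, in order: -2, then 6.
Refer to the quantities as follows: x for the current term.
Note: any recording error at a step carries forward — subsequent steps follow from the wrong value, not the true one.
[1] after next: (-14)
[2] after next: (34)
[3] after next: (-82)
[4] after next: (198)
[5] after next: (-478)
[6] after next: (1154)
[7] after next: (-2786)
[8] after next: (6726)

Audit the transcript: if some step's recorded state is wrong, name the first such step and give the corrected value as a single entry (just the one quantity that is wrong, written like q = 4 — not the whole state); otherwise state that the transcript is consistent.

no error

Step 1: x = -2*(6) + (1)*(-2) + (0) = -14 — no discrepancy.
Step 2: x = -2*(-14) + (1)*(6) + (0) = 34 — consistent with the transcript.
Step 3: x = -2*(34) + (1)*(-14) + (0) = -82 — confirmed correct.
Step 4: x = -2*(-82) + (1)*(34) + (0) = 198 — confirmed correct.
Step 5: x = -2*(198) + (1)*(-82) + (0) = -478 — same as recorded.
Step 6: x = -2*(-478) + (1)*(198) + (0) = 1154 — verified.
Step 7: x = -2*(1154) + (1)*(-478) + (0) = -2786 — same as recorded.
Step 8: x = -2*(-2786) + (1)*(1154) + (0) = 6726 — matches.
The recomputation confirms every line.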